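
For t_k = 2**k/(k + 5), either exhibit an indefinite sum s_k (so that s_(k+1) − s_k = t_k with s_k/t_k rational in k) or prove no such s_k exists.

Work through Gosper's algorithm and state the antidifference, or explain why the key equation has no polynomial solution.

Compute t_(k+1)/t_k: get 2*(k + 5)/(k + 6).
Take A(k)=2*k + 10, B(k)=k + 6, C(k)=1.
Solve (2*k + 10)·f(k+1) − (k + 5)·f(k) = 1.
Degrees (1,1,0) ⇒ d ≤ -1.
Negative degree bound (-1): no f exists, t_k not Gosper-summable.

none (Gosper's algorithm certifies no s_k)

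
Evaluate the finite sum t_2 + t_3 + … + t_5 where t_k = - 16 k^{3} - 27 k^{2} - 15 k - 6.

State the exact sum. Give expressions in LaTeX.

Σ = -5276

t_(k+1)/t_k = (16*k**3 + 75*k**2 + 117*k + 64)/(16*k**3 + 27*k**2 + 15*k + 6).
So A=1 and B=1, with C=k**3 + 27*k**2/16 + 15*k/16 + 3/8.
Need (1)·f(k+1) − (1)·f(k) = k**3 + 27*k**2/16 + 15*k/16 + 3/8.
From deg A=0, deg B=0, deg C=3: d=4.
Solving with deg f ≤ 4: f(k) = k*(4*k**3 + k**2 - 2*k + 3)/16.
Certificate R = B(k−1)f/C = k*(4*k**3 + k**2 - 2*k + 3)/(16*k**3 + 27*k**2 + 15*k + 6) gives s_k = k*(-4*k**3 - k**2 + 2*k - 3).
Δs = -16*k**3 - 27*k**2 - 15*k - 6, as required.
Evaluate s at k=6 and k=2: -5346 and -70; difference -5276.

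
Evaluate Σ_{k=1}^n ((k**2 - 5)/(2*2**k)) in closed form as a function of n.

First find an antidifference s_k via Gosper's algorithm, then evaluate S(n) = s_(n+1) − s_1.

Ratio r(k) = ((k + 1)**2 - 5)/(2*(k**2 - 5)).
Normal form (A,B,C) = (1/2, 1, k**2 - 5).
Need (1/2)·f(k+1) − (1)·f(k) = k**2 - 5.
d = 2 from the (0,0,2) case.
Match coefficients ⇒ f(k) = -2*(k**2 + 2*k - 2).
So s_k = (B(k−1)f/C)·t_k = (-2*(k**2 + 2*k - 2)/(k**2 - 5))·t_k = (-k**2 - 2*k + 2)/2**k.
Verify: (k**2 - 5)/(2*2**k) matches t_k.
Evaluate: s_(n+1) = 2**(-n - 1)*(-n**2 - 4*n - 1); subtract s_(1) = -1/2 ⇒ S(n) = 2**(-n - 1)*(2**n - n**2 - 4*n - 1).

S(n) = 2**(-n - 1)*(2**n - n**2 - 4*n - 1)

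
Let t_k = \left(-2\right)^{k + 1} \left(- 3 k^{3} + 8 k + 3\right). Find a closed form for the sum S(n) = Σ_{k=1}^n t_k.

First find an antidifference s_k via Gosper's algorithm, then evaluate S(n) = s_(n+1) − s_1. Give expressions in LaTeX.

Ratio r(k) = 2*(-8*k + 3*(k + 1)**3 - 11)/(-3*k**3 + 8*k + 3).
Gosper form: A/B · C(k+1)/C(k) with A=-2, B=1, C=k**3 - 8*k/3 - 1.
Need (-2)·f(k+1) − (1)·f(k) = k**3 - 8*k/3 - 1.
deg f ≤ 3 (via 0,0,3).
Coefficient equations give f(k) = -(k + 1)*(k**2 - 3*k + 1)/3.
Then R = B(k−1)f/C = -(k + 1)*(k**2 - 3*k + 1)/(3*k**3 - 8*k - 3), so s_k = R(k)·t_k = (-2)**(k + 1)*(k**3 - 2*k**2 - 2*k + 1).
Verify: (-2)**(k + 1)*(-3*k**3 + 8*k + 3) matches t_k.
Σ_(k=1)^n t_k = s_(n+1) − s_(1) = ((-2)**(n + 2)*(n**3 + n**2 - 3*n - 2)) − (-8), i.e. 4*(-2)**n*n**3 + 4*(-2)**n*n**2 - 12*(-2)**n*n - 8*(-2)**n + 8.

S(n) = 4 \left(-2\right)^{n} n^{3} + 4 \left(-2\right)^{n} n^{2} - 12 \left(-2\right)^{n} n - 8 \left(-2\right)^{n} + 8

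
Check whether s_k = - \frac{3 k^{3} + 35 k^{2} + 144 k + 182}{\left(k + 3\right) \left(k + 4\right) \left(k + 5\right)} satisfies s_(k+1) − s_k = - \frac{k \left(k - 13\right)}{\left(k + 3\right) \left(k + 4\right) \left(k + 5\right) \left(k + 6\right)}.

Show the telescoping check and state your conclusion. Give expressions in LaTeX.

s_(k+1) = (-144*k - 3*(k + 1)**3 - 35*(k + 1)**2 - 326)/((k + 4)*(k + 5)*(k + 6))
s_(k+1) − s_k = k*(13 - k)/(k**4 + 18*k**3 + 119*k**2 + 342*k + 360)
(s_(k+1) − s_k) − t_k = 0

valid; difference matches t_k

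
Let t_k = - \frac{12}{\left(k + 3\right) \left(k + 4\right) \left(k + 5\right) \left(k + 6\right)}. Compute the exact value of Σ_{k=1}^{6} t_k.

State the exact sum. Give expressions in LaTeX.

Σ = -1/33

The ratio is (k + 3)/(k + 7).
So A=k + 3 and B=k + 7, with C=1.
Solve (k + 3)·f(k+1) − (k + 6)·f(k) = 1.
d = 3 from the (1,1,0) case.
Solve for f: f(k) = k*(k**2 + 12*k + 47)/180 (degree 3 ≤ 3).
R(k) = B(k−1)·f(k)/C(k) = k*(k + 6)*(k**2 + 12*k + 47)/180; s_k = R·t_k = k*(-k**2 - 12*k - 47)/(15*(k + 3)*(k + 4)*(k + 5)).
Verify: -12/(k**4 + 18*k**3 + 119*k**2 + 342*k + 360) matches t_k.
Telescoping: Σ = s_(7) − s_(1) = -7/110 − (-1/30) = -1/33.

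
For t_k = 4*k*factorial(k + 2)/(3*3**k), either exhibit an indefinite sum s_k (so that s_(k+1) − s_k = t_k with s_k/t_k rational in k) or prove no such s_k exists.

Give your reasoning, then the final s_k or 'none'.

s_k = 4*factorial(k + 2)/3**k

Ratio r(k) = (k + 1)*(k + 3)/(3*k).
Factor: A=k/3 + 1; B=1; C=k.
f must satisfy (k/3 + 1)·f(k+1) − (1)·f(k) = k.
Degrees (1,0,1) ⇒ d ≤ 0.
A polynomial solution: f(k) = 3.
Get s_k = R·t_k = 4*factorial(k + 2)/3**k with R(k) = B(k−1)f(k)/C(k) = 3/k.
Δs = 4*k*factorial(k + 2)/(3*3**k), as required.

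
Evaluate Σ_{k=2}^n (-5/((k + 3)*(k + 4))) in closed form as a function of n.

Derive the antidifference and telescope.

S(n) = (1 - n)/(n + 4)

Compute t_(k+1)/t_k: get (k + 3)/(k + 5).
Factor: A=k + 3; B=k + 5; C=1.
Need (k + 3)·f(k+1) − (k + 4)·f(k) = 1.
deg f ≤ 1 (via 1,1,0).
A polynomial solution: f(k) = k/3.
So s_k = (B(k−1)f/C)·t_k = (k*(k + 4)/3)·t_k = -5*k/(3*k + 9).
Δs = -5/(k**2 + 7*k + 12), as required.
s_(n+1) = 5*(-n - 1)/(3*(n + 4)) and s_(2) = -2/3, so S(n) = (1 - n)/(n + 4).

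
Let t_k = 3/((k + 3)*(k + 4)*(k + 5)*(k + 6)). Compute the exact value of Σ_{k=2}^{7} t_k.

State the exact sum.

Step 1: r(k) = (k + 3)/(k + 7).
Gosper form: A/B · C(k+1)/C(k) with A=k + 3, B=k + 7, C=1.
Solve (k + 3)·f(k+1) − (k + 6)·f(k) = 1.
deg f ≤ 3 (via 1,1,0).
Solving with deg f ≤ 3: f(k) = k*(k**2 + 12*k + 47)/180.
R(k) = B(k−1)·f(k)/C(k) = k*(k + 6)*(k**2 + 12*k + 47)/180; s_k = R·t_k = k*(k**2 + 12*k + 47)/(60*(k + 3)*(k + 4)*(k + 5)).
Check: Δs_k = 3/(k**4 + 18*k**3 + 119*k**2 + 342*k + 360). ✓
Evaluate s at k=8 and k=2: 23/1430 and 1/84; difference 251/60060.

Σ = 251/60060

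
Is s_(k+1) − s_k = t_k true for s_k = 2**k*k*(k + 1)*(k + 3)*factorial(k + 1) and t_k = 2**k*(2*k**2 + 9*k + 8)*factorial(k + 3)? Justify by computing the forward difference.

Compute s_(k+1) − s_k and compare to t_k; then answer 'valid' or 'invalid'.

Invalid: residual -2**k*(2*k**3 + 13*k**2 + 25*k + 16)*factorial(k + 1) ≠ 0.

s_(k+1) = 2**(k + 1)*(k + 1)*(k + 2)*(k + 4)*factorial(k + 2)
s_(k+1) − s_k = 2**k*(k + 1)*(2*k**3 + 15*k**2 + 37*k + 32)*factorial(k + 1)
(s_(k+1) − s_k) − t_k = -2**k*(2*k**3 + 13*k**2 + 25*k + 16)*factorial(k + 1)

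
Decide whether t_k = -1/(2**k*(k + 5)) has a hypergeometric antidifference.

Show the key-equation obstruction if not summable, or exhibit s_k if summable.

t_(k+1)/t_k = (k + 5)/(2*(k + 6)).
A = k/2 + 5/2, B = k + 6, C = 1.
Solve (k/2 + 5/2)·f(k+1) − (k + 5)·f(k) = 1.
From deg A=1, deg B=1, deg C=0: d=-1.
d = -1 < 0 ⇒ no nonzero polynomial f; not summable.

No; the degree bound rules out any f.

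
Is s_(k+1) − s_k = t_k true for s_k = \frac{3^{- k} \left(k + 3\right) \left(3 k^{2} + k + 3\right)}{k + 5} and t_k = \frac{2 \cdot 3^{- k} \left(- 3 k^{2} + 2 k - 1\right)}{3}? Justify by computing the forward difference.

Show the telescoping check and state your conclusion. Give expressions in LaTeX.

Invalid: residual \frac{2 \cdot 3^{- k} \left(6 k^{3} + 35 k^{2} - 15 k + 19\right)}{3 \left(k^{2} + 11 k + 30\right)} ≠ 0.

s_(k+1) = (k + 4)*(k + 3*(k + 1)**2 + 4)/(3*3**k*(k + 6))
s_(k+1) − s_k = 2*(-3*k**4 - 25*k**3 - 34*k**2 + 34*k - 11)/(3*3**k*(k**2 + 11*k + 30))
(s_(k+1) − s_k) − t_k = 2*(6*k**3 + 35*k**2 - 15*k + 19)/(3*3**k*(k**2 + 11*k + 30))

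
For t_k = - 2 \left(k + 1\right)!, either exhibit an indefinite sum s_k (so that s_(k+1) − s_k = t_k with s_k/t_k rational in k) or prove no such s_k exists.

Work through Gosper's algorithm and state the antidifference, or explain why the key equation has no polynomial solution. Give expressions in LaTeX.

Step 1: r(k) = k + 2.
Factor: A=k + 2; B=1; C=1.
Set up (k + 2)·f(k+1) − (1)·f(k) − (1) = 0.
deg f ≤ -1 (via 1,0,0).
Bound -1 < 0, so the key equation has no polynomial solution.

none (Gosper's algorithm certifies no s_k)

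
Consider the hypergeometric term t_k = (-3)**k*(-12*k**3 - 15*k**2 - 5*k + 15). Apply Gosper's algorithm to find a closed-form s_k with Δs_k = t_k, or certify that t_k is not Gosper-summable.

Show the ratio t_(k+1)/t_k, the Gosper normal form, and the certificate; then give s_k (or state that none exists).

Ratio r(k) = 3*(-12*k**3 - 51*k**2 - 71*k - 17)/(12*k**3 + 15*k**2 + 5*k - 15).
A = -3, B = 1, C = k**3 + 5*k**2/4 + 5*k/12 - 5/4.
Need (-3)·f(k+1) − (1)·f(k) = k**3 + 5*k**2/4 + 5*k/12 - 5/4.
d = 3 from the (0,0,3) case.
Solving with deg f ≤ 3: f(k) = -(3*k**3 - 3*k**2 - k - 3)/12.
So s_k = (B(k−1)f/C)·t_k = (-(3*k**3 - 3*k**2 - k - 3)/(12*k**3 + 15*k**2 + 5*k - 15))·t_k = (-3)**k*(3*k**3 - 3*k**2 - k - 3).
Verify: (-3)**k*(-12*k**3 - 15*k**2 - 5*k + 15) matches t_k.

s_k = (-3)**k*(3*k**3 - 3*k**2 - k - 3)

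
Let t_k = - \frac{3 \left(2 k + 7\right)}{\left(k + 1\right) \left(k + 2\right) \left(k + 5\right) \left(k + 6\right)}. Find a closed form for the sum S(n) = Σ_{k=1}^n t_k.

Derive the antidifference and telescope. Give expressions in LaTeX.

S(n) = \frac{n \left(- n - 8\right)}{4 \left(n^{2} + 8 n + 12\right)}

The ratio is (k + 1)*(k + 5)*(2*k + 9)/((k + 3)*(k + 7)*(2*k + 7)).
So A=k + 1 and B=k + 7, with C=k**3 + 21*k**2/2 + 73*k/2 + 42.
Key eq: (k + 1)·f(k+1) = (k + 6)·f(k) + (k**3 + 21*k**2/2 + 73*k/2 + 42).
Degrees (1,1,3) ⇒ d ≤ 5.
Solve for f: f(k) = k*(k + 2)*(k + 3)*(k + 4)*(k + 6)/10 (degree 5 ≤ 5).
R(k) = B(k−1)·f(k)/C(k) = k*(k + 2)*(k + 6)**2/(5*(2*k + 7)); s_k = R·t_k = 3*k*(-k - 6)/(5*(k**2 + 6*k + 5)).
Δs = 3*(-2*k - 7)/(k**4 + 14*k**3 + 65*k**2 + 112*k + 60), as required.
Telescope: S(n) = s_(n+1) − s_(1) = 3*(-n**2 - 8*n - 7)/(5*(n**2 + 8*n + 12)) − (-7/20) = n*(-n - 8)/(4*(n**2 + 8*n + 12)).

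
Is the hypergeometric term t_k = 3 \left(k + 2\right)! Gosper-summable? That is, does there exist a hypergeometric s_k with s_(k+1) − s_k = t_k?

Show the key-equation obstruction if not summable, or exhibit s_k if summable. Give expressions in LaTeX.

No — negative degree bound, so no certificate f.

Step 1: r(k) = k + 3.
A = k + 3, B = 1, C = 1.
Need (k + 3)·f(k+1) − (1)·f(k) = 1.
d = -1 from the (1,0,0) case.
Bound -1 < 0, so the key equation has no polynomial solution.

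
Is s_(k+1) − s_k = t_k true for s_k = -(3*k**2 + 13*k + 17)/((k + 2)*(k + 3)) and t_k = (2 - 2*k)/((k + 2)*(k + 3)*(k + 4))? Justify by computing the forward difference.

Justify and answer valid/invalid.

valid (s_(k+1) − s_k reduces to t_k)

s_(k+1) = (-13*k - 3*(k + 1)**2 - 30)/((k + 3)*(k + 4))
s_(k+1) − s_k = 2*(1 - k)/(k**3 + 9*k**2 + 26*k + 24)
(s_(k+1) − s_k) − t_k = 0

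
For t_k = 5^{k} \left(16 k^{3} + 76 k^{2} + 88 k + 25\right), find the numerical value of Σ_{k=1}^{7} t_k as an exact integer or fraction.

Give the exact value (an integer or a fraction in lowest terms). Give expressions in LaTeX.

Σ = 890624975

Compute t_(k+1)/t_k: get 5*(16*k**3 + 124*k**2 + 288*k + 205)/(16*k**3 + 76*k**2 + 88*k + 25).
So A=5 and B=1, with C=k**3 + 19*k**2/4 + 11*k/2 + 25/16.
Set up (5)·f(k+1) − (1)·f(k) − (k**3 + 19*k**2/4 + 11*k/2 + 25/16) = 0.
deg f ≤ 3 (via 0,0,3).
Match coefficients ⇒ f(k) = k*(2*k - 1)*(2*k + 3)/16.
Then R = B(k−1)f/C = k*(2*k - 1)*(2*k + 3)/(16*k**3 + 76*k**2 + 88*k + 25), so s_k = R(k)·t_k = 5**k*k*(4*k**2 + 4*k - 3).
Δs = 5**k*(16*k**3 + 76*k**2 + 88*k + 25), as required.
Σ_(k=1)^(7) t_k = s_(8) − s_(1) = 890625000 − (25) = 890624975.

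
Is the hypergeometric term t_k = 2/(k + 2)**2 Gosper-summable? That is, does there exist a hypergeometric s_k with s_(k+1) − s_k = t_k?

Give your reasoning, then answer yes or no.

No — t_k has no hypergeometric antidifference.

Step 1: r(k) = (k + 2)**2/(k + 3)**2.
Normal form (A,B,C) = (k**2 + 4*k + 4, k**2 + 6*k + 9, 1).
f must satisfy (k**2 + 4*k + 4)·f(k+1) − (k**2 + 4*k + 4)·f(k) = 1.
deg f ≤ 0 (via 2,2,0).
f = c0 ⇒ A·f(k+1) − B(k−1)·f(k) − C = -1. The system {-1 = 0} is inconsistent; no antidifference.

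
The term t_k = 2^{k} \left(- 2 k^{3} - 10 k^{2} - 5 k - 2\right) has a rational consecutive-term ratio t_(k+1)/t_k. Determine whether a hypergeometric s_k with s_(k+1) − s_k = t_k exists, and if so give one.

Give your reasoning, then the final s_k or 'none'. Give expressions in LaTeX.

s_k = 2^{k} k \left(- 2 k^{2} + 2 k - 1\right)

The ratio is 2*(2*k**3 + 16*k**2 + 31*k + 19)/(2*k**3 + 10*k**2 + 5*k + 2).
So A=2 and B=1, with C=k**3 + 5*k**2 + 5*k/2 + 1.
Key eq: (2)·f(k+1) = (1)·f(k) + (k**3 + 5*k**2 + 5*k/2 + 1).
d = 3 from the (0,0,3) case.
Match coefficients ⇒ f(k) = k*(2*k**2 - 2*k + 1)/2.
Get s_k = R·t_k = 2**k*k*(-2*k**2 + 2*k - 1) with R(k) = B(k−1)f(k)/C(k) = k*(2*k**2 - 2*k + 1)/(2*k**3 + 10*k**2 + 5*k + 2).
Check: Δs_k = 2**k*(-2*k**3 - 10*k**2 - 5*k - 2). ✓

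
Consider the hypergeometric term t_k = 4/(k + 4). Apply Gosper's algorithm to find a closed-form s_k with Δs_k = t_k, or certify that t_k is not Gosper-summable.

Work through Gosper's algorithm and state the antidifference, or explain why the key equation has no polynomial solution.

none (Gosper's algorithm certifies no s_k)

t_(k+1)/t_k = (k + 4)/(k + 5).
A = k + 4, B = k + 5, C = 1.
f must satisfy (k + 4)·f(k+1) − (k + 4)·f(k) = 1.
d = 0 from the (1,1,0) case.
Put f(k) = c0: A·f(k+1) − B(k−1)·f(k) − C = -1; need -1 = 0 — inconsistent ⇒ no f, not summable.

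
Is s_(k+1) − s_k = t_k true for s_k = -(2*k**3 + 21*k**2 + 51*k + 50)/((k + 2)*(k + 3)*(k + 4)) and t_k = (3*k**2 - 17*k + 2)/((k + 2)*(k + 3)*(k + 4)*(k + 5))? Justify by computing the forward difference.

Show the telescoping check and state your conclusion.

Valid — Δs_k = t_k.

s_(k+1) = (-51*k - 2*(k + 1)**3 - 21*(k + 1)**2 - 101)/((k + 3)*(k + 4)*(k + 5))
s_(k+1) − s_k = (3*k**2 - 17*k + 2)/(k**4 + 14*k**3 + 71*k**2 + 154*k + 120)
(s_(k+1) − s_k) − t_k = 0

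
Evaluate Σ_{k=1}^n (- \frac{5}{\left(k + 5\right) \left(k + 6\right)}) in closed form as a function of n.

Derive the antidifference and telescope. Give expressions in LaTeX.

S(n) = - \frac{5 n}{6 n + 36}

Ratio r(k) = (k + 5)/(k + 7).
A = k + 5, B = k + 7, C = 1.
f must satisfy (k + 5)·f(k+1) − (k + 6)·f(k) = 1.
deg f ≤ 1 (via 1,1,0).
Match coefficients ⇒ f(k) = k/5.
Get s_k = R·t_k = -k/(k + 5) with R(k) = B(k−1)f(k)/C(k) = k*(k + 6)/5.
Check: Δs_k = -5/(k**2 + 11*k + 30). ✓
Evaluate: s_(n+1) = (-n - 1)/(n + 6); subtract s_(1) = -1/6 ⇒ S(n) = -5*n/(6*n + 36).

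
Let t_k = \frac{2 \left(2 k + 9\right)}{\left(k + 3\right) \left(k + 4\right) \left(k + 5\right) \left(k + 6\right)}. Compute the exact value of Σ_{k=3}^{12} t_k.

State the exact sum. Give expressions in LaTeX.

Ratio r(k) = (k + 3)*(2*k + 11)/((k + 7)*(2*k + 9)).
So A=k + 3 and B=k + 7, with C=k + 9/2.
Need (k + 3)·f(k+1) − (k + 6)·f(k) = k + 9/2.
From deg A=1, deg B=1, deg C=1: d=3.
Coefficient equations give f(k) = k*(k + 4)*(k + 8)/30.
Then R = B(k−1)f/C = k*(k + 4)*(k + 6)*(k + 8)/(15*(2*k + 9)), so s_k = R(k)·t_k = 2*k*(k + 8)/(15*(k**2 + 8*k + 15)).
Check: Δs_k = 2*(2*k + 9)/(k**4 + 18*k**3 + 119*k**2 + 342*k + 360). ✓
Σ_(k=3)^(12) t_k = s_(13) − s_(3) = 91/720 − (11/120) = 5/144.

Σ = 5/144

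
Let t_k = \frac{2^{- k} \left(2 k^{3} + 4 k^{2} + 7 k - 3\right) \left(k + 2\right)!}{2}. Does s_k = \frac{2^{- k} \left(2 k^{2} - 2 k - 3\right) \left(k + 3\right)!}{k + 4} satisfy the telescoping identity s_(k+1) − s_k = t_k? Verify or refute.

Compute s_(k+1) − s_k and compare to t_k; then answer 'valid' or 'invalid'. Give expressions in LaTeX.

s_(k+1) = (2*k**2 + 2*k - 3)*factorial(k + 4)/(2*2**k*(k + 5))
s_(k+1) − s_k = (2*k**4 + 14*k**3 + 29*k**2 + 34*k - 18)*factorial(k + 3)/(2*2**k*(k + 4)*(k + 5))
(s_(k+1) − s_k) − t_k = -(2*k**4 + 12*k**3 + 19*k**2 + 29*k - 6)*factorial(k + 2)/(2*2**k*(k + 4)*(k + 5))

Invalid: residual - \frac{2^{- k} \left(2 k^{4} + 12 k^{3} + 19 k^{2} + 29 k - 6\right) \left(k + 2\right)!}{2 \left(k + 4\right) \left(k + 5\right)} ≠ 0.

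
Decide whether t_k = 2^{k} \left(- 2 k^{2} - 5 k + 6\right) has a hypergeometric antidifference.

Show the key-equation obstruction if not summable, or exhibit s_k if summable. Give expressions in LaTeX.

Yes. s_k = 2^{k} \left(- 2 k^{2} + 3 k + 4\right).

Ratio r(k) = 2*(2*k**2 + 9*k + 1)/(2*k**2 + 5*k - 6).
Take A(k)=2, B(k)=1, C(k)=k**2 + 5*k/2 - 3.
Need (2)·f(k+1) − (1)·f(k) = k**2 + 5*k/2 - 3.
Degrees (0,0,2) ⇒ d ≤ 2.
Coefficient equations give f(k) = (2*k**2 - 3*k - 4)/2.
So s_k = (B(k−1)f/C)·t_k = ((2*k**2 - 3*k - 4)/(2*k**2 + 5*k - 6))·t_k = 2**k*(-2*k**2 + 3*k + 4).
Δs = 2**k*(-2*k**2 - 5*k + 6), as required.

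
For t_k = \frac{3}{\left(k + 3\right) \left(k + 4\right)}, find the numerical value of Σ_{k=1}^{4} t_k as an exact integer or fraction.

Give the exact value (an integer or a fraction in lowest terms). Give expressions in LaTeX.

Ratio r(k) = (k + 3)/(k + 5).
Factor: A=k + 3; B=k + 5; C=1.
f must satisfy (k + 3)·f(k+1) − (k + 4)·f(k) = 1.
d = 1 from the (1,1,0) case.
Solving with deg f ≤ 1: f(k) = k/3.
Get s_k = R·t_k = k/(k + 3) with R(k) = B(k−1)f(k)/C(k) = k*(k + 4)/3.
Check: Δs_k = 3/(k**2 + 7*k + 12). ✓
Sum = s_(5) − s_(1); s_(5) = 5/8, s_(1) = 1/4 ⇒ 3/8.

Σ = 3/8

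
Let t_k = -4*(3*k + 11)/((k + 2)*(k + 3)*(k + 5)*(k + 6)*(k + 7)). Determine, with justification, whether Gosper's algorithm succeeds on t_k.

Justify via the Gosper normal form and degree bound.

Ratio r(k) = (k + 2)*(k + 5)*(3*k + 14)/((k + 4)*(k + 8)*(3*k + 11)).
Take A(k)=k + 2, B(k)=k + 8, C(k)=k**2 + 23*k/3 + 44/3.
Need (k + 2)·f(k+1) − (k + 7)·f(k) = k**2 + 23*k/3 + 44/3.
From deg A=1, deg B=1, deg C=2: d=5.
Coefficient equations give f(k) = k*(k + 3)*(k + 4)*(k**2 + 13*k + 52)/180.
R(k) = B(k−1)·f(k)/C(k) = k*(k + 3)*(k + 7)*(k**2 + 13*k + 52)/(60*(3*k + 11)); s_k = R·t_k = k*(-k**2 - 13*k - 52)/(15*(k**3 + 13*k**2 + 52*k + 60)).
Check: Δs_k = 4*(-3*k - 11)/(k**5 + 23*k**4 + 203*k**3 + 853*k**2 + 1692*k + 1260). ✓

Yes. s_k = k*(-k**2 - 13*k - 52)/(15*(k**3 + 13*k**2 + 52*k + 60)).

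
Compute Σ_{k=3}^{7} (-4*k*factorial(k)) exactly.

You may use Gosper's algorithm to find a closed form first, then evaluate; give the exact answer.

Compute t_(k+1)/t_k: get (k + 1)**2/k.
Factor: A=k + 1; B=1; C=k.
Set up (k + 1)·f(k+1) − (1)·f(k) − (k) = 0.
Bound: deg f ≤ 0.
Solving with deg f ≤ 0: f(k) = 1.
R(k) = B(k−1)·f(k)/C(k) = 1/k; s_k = R·t_k = -4*factorial(k).
Check: Δs_k = -4*k*factorial(k). ✓
Σ_(k=3)^(7) t_k = s_(8) − s_(3) = -161280 − (-24) = -161256.

Σ = -161256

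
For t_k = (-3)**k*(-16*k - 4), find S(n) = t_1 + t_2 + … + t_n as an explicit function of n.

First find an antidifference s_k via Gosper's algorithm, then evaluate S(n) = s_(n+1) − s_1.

t_(k+1)/t_k = 3*(-4*k - 5)/(4*k + 1).
So A=-3 and B=1, with C=k + 1/4.
Key eq: (-3)·f(k+1) = (1)·f(k) + (k + 1/4).
deg f ≤ 1 (via 0,0,1).
Coefficient equations give f(k) = -(2*k - 1)/8.
R(k) = B(k−1)·f(k)/C(k) = -(2*k - 1)/(2*(4*k + 1)); s_k = R·t_k = (-3)**k*(4*k - 2).
Check: Δs_k = (-3)**k*(-16*k - 4). ✓
s_(n+1) = (-3)**(n + 1)*(4*n + 2) and s_(1) = -6, so S(n) = -12*(-3)**n*n - 6*(-3)**n + 6.

S(n) = -12*(-3)**n*n - 6*(-3)**n + 6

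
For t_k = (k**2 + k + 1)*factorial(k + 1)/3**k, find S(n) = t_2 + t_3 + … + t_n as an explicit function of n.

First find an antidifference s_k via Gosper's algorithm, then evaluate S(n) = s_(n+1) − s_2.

S(n) = (-6*3**n + n**3*factorial(n) + 5*n**2*factorial(n) + 8*n*factorial(n) + 4*factorial(n))/3**n

t_(k+1)/t_k = (k + 2)*(k + (k + 1)**2 + 2)/(3*(k**2 + k + 1)).
Factor: A=k/3 + 2/3; B=1; C=k**2 + k + 1.
Solve (k/3 + 2/3)·f(k+1) − (1)·f(k) = k**2 + k + 1.
Degrees (1,0,2) ⇒ d ≤ 1.
A polynomial solution: f(k) = 3*(k + 1).
So s_k = (B(k−1)f/C)·t_k = (3*(k + 1)/(k**2 + k + 1))·t_k = 3**(1 - k)*(k + 1)*factorial(k + 1).
Verify: (k**2 + k + 1)*factorial(k + 1)/3**k matches t_k.
Σ_(k=2)^n t_k = s_(n+1) − s_(2) = ((n + 2)*factorial(n + 2)/3**n) − (6), i.e. (-6*3**n + n**3*factorial(n) + 5*n**2*factorial(n) + 8*n*factorial(n) + 4*factorial(n))/3**n.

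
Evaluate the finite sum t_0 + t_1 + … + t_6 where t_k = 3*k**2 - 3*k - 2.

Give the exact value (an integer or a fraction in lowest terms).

Σ = 196

t_(k+1)/t_k = (3*k**2 + 3*k - 2)/(3*k**2 - 3*k - 2).
Take A(k)=1, B(k)=1, C(k)=k**2 - k - 2/3.
Set up (1)·f(k+1) − (1)·f(k) − (k**2 - k - 2/3) = 0.
d = 3 from the (0,0,2) case.
Solve for f: f(k) = k**2*(k - 3)/3 (degree 3 ≤ 3).
Get s_k = R·t_k = k**2*(k - 3) with R(k) = B(k−1)f(k)/C(k) = k**2*(k - 3)/(3*k**2 - 3*k - 2).
Δs = 3*k**2 - 3*k - 2, as required.
Σ_(k=0)^(6) t_k = s_(7) − s_(0) = 196 − (0) = 196.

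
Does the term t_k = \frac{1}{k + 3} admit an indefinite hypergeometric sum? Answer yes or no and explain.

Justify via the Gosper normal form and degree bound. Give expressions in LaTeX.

Compute t_(k+1)/t_k: get (k + 3)/(k + 4).
Take A(k)=k + 3, B(k)=k + 4, C(k)=1.
Solve (k + 3)·f(k+1) − (k + 3)·f(k) = 1.
deg f ≤ 0 (via 1,1,0).
Write f(k) = c0. Then LHS − RHS = -1, requiring -1 = 0: contradictory. No certificate.

No; the coefficient equations for f are inconsistent.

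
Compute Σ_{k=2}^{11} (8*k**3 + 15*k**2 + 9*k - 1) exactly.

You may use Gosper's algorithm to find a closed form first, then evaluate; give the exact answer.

Σ = 42990

Ratio r(k) = (8*k**3 + 39*k**2 + 63*k + 31)/(8*k**3 + 15*k**2 + 9*k - 1).
So A=1 and B=1, with C=k**3 + 15*k**2/8 + 9*k/8 - 1/8.
Key eq: (1)·f(k+1) = (1)·f(k) + (k**3 + 15*k**2/8 + 9*k/8 - 1/8).
Bound: deg f ≤ 4.
Solve for f: f(k) = k*(2*k**3 + k**2 - k - 3)/8 (degree 4 ≤ 4).
Then R = B(k−1)f/C = k*(2*k**3 + k**2 - k - 3)/(8*k**3 + 15*k**2 + 9*k - 1), so s_k = R(k)·t_k = k*(2*k**3 + k**2 - k - 3).
Check: Δs_k = 8*k**3 + 15*k**2 + 9*k - 1. ✓
Evaluate s at k=12 and k=2: 43020 and 30; difference 42990.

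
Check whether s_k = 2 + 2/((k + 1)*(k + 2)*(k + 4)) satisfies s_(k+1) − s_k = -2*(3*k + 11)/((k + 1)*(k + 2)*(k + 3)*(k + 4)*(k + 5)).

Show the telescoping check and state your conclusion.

valid; difference matches t_k

s_(k+1) = 2 + 2/((k + 2)*(k + 3)*(k + 5))
s_(k+1) − s_k = 2*(-3*k - 11)/(k**5 + 15*k**4 + 85*k**3 + 225*k**2 + 274*k + 120)
(s_(k+1) − s_k) − t_k = 0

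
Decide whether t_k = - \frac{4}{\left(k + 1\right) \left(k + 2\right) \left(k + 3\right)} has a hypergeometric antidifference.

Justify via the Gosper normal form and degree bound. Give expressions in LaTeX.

t_(k+1)/t_k = (k + 1)/(k + 4).
Normal form (A,B,C) = (k + 1, k + 4, 1).
f must satisfy (k + 1)·f(k+1) − (k + 3)·f(k) = 1.
d = 2 from the (1,1,0) case.
Match coefficients ⇒ f(k) = k*(k + 3)/4.
Then R = B(k−1)f/C = k*(k + 3)**2/4, so s_k = R(k)·t_k = k*(-k - 3)/((k + 1)*(k + 2)).
Δs = -4/(k**3 + 6*k**2 + 11*k + 6), as required.

Yes. s_k = \frac{k \left(- k - 3\right)}{\left(k + 1\right) \left(k + 2\right)}.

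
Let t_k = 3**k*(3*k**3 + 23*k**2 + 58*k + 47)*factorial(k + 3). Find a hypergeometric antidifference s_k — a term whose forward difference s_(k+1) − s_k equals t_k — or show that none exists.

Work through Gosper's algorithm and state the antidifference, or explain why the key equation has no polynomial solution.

s_k = 3**k*(k + 1)**2*factorial(k + 3)

The ratio is 3*(3*k**4 + 44*k**3 + 241*k**2 + 583*k + 524)/(3*k**3 + 23*k**2 + 58*k + 47).
Gosper form: A/B · C(k+1)/C(k) with A=3*k + 12, B=1, C=k**3 + 23*k**2/3 + 58*k/3 + 47/3.
Solve (3*k + 12)·f(k+1) − (1)·f(k) = k**3 + 23*k**2/3 + 58*k/3 + 47/3.
deg f ≤ 2 (via 1,0,3).
Solving with deg f ≤ 2: f(k) = (k + 1)**2/3.
Certificate R = B(k−1)f/C = (k + 1)**2/(3*k**3 + 23*k**2 + 58*k + 47) gives s_k = 3**k*(k + 1)**2*factorial(k + 3).
Check: Δs_k = 3**k*(3*k**3 + 23*k**2 + 58*k + 47)*factorial(k + 3). ✓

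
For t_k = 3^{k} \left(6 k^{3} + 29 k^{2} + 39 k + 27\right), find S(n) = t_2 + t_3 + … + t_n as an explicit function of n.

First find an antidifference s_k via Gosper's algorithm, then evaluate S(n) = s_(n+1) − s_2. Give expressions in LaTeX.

S(n) = 9 \cdot 3^{n} n^{3} + 30 \cdot 3^{n} n^{2} + 42 \cdot 3^{n} n + 30 \cdot 3^{n} - 333

Compute t_(k+1)/t_k: get 3*(6*k**3 + 47*k**2 + 115*k + 101)/(6*k**3 + 29*k**2 + 39*k + 27).
So A=3 and B=1, with C=k**3 + 29*k**2/6 + 13*k/2 + 9/2.
Set up (3)·f(k+1) − (1)·f(k) − (k**3 + 29*k**2/6 + 13*k/2 + 9/2) = 0.
d = 3 from the (0,0,3) case.
Match coefficients ⇒ f(k) = (3*k**3 + k**2 + 3*k + 3)/6.
Then R = B(k−1)f/C = (3*k**3 + k**2 + 3*k + 3)/(6*k**3 + 29*k**2 + 39*k + 27), so s_k = R(k)·t_k = 3**k*(3*k**3 + k**2 + 3*k + 3).
Verify: 3**k*(6*k**3 + 29*k**2 + 39*k + 27) matches t_k.
Telescope: S(n) = s_(n+1) − s_(2) = 3**(n + 1)*(3*n**3 + 10*n**2 + 14*n + 10) − (333) = 9*3**n*n**3 + 30*3**n*n**2 + 42*3**n*n + 30*3**n - 333.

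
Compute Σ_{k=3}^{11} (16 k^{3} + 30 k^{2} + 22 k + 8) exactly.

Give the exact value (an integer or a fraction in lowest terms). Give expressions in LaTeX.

Σ = 86040

Ratio r(k) = (8*k**3 + 39*k**2 + 65*k + 38)/(8*k**3 + 15*k**2 + 11*k + 4).
Factor: A=1; B=1; C=k**3 + 15*k**2/8 + 11*k/8 + 1/2.
Set up (1)·f(k+1) − (1)·f(k) − (k**3 + 15*k**2/8 + 11*k/8 + 1/2) = 0.
deg f ≤ 4 (via 0,0,3).
Coefficient equations give f(k) = k*(k + 1)*(2*k**2 - k + 1)/8.
Get s_k = R·t_k = 2*k*(2*k**3 + k**2 + 1) with R(k) = B(k−1)f(k)/C(k) = k*(2*k**2 - k + 1)/(8*k**2 + 7*k + 4).
Δs = 16*k**3 + 30*k**2 + 22*k + 8, as required.
Telescoping: Σ = s_(12) − s_(3) = 86424 − (384) = 86040.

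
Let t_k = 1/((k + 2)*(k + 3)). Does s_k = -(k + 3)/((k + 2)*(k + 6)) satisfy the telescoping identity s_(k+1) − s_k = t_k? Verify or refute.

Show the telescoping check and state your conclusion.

s_(k+1) = (-k - 4)/((k + 3)*(k + 7))
s_(k+1) − s_k = (k**2 + 7*k + 15)/(k**4 + 18*k**3 + 113*k**2 + 288*k + 252)
(s_(k+1) − s_k) − t_k = 3*(-2*k - 9)/(k**4 + 18*k**3 + 113*k**2 + 288*k + 252)

Invalid: residual 3*(-2*k - 9)/(k**4 + 18*k**3 + 113*k**2 + 288*k + 252) ≠ 0.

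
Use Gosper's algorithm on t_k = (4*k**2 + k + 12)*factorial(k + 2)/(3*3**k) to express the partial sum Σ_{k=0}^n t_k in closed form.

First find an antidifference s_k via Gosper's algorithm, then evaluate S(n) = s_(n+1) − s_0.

t_(k+1)/t_k = (k + 3)*(k + 4*(k + 1)**2 + 13)/(3*(4*k**2 + k + 12)).
So A=k/3 + 1 and B=1, with C=k**2 + k/4 + 3.
Key eq: (k/3 + 1)·f(k+1) = (1)·f(k) + (k**2 + k/4 + 3).
Bound: deg f ≤ 1.
Coefficient equations give f(k) = 3*(4*k - 3)/4.
Get s_k = R·t_k = (4*k - 3)*factorial(k + 2)/3**k with R(k) = B(k−1)f(k)/C(k) = 3*(4*k - 3)/(4*k**2 + k + 12).
s_(k+1) − s_k = (4*k**2 + k + 12)*factorial(k + 2)/(3*3**k) = t_k.
Σ_(k=0)^n t_k = s_(n+1) − s_(0) = (3**(-n - 1)*(4*n + 1)*factorial(n + 3)) − (-6), i.e. 6 + 4*n*factorial(n + 3)/(3*3**n) + factorial(n + 3)/(3*3**n).

S(n) = 6 + 4*n*factorial(n + 3)/(3*3**n) + factorial(n + 3)/(3*3**n)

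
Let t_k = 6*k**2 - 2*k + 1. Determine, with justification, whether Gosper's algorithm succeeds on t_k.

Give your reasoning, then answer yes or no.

Yes. s_k = k*(2*k**2 - 4*k + 3).

Compute t_(k+1)/t_k: get (6*k**2 + 10*k + 5)/(6*k**2 - 2*k + 1).
A = 1, B = 1, C = k**2 - k/3 + 1/6.
Solve (1)·f(k+1) − (1)·f(k) = k**2 - k/3 + 1/6.
d = 3 from the (0,0,2) case.
A polynomial solution: f(k) = k*(2*k**2 - 4*k + 3)/6.
Then R = B(k−1)f/C = k*(2*k**2 - 4*k + 3)/(6*k**2 - 2*k + 1), so s_k = R(k)·t_k = k*(2*k**2 - 4*k + 3).
Check: Δs_k = 6*k**2 - 2*k + 1. ✓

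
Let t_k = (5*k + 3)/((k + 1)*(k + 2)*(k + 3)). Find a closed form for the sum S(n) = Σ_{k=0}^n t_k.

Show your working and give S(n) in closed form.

The ratio is (k + 1)*(5*k + 8)/((k + 4)*(5*k + 3)).
Take A(k)=k + 1, B(k)=k + 4, C(k)=k + 3/5.
Solve (k + 1)·f(k+1) − (k + 3)·f(k) = k + 3/5.
Bound: deg f ≤ 2.
Coefficient equations give f(k) = k*(2*k + 1)/5.
R(k) = B(k−1)·f(k)/C(k) = k*(k + 3)*(2*k + 1)/(5*k + 3); s_k = R·t_k = k*(2*k + 1)/((k + 1)*(k + 2)).
Verify: (5*k + 3)/(k**3 + 6*k**2 + 11*k + 6) matches t_k.
Evaluate: s_(n+1) = (2*n**2 + 5*n + 3)/(n**2 + 5*n + 6); subtract s_(0) = 0 ⇒ S(n) = (2*n**2 + 5*n + 3)/(n**2 + 5*n + 6).

S(n) = (2*n**2 + 5*n + 3)/(n**2 + 5*n + 6)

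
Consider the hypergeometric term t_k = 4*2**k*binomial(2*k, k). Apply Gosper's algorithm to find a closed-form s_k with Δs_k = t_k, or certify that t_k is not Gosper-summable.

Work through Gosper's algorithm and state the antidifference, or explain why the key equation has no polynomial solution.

Compute t_(k+1)/t_k: get 4*(2*k + 1)/(k + 1).
Gosper form: A/B · C(k+1)/C(k) with A=8*k + 4, B=k + 1, C=1.
Solve (8*k + 4)·f(k+1) − (k)·f(k) = 1.
Degrees (1,1,0) ⇒ d ≤ -1.
d = -1 < 0 ⇒ no nonzero polynomial f; not summable.

no hypergeometric antidifference exists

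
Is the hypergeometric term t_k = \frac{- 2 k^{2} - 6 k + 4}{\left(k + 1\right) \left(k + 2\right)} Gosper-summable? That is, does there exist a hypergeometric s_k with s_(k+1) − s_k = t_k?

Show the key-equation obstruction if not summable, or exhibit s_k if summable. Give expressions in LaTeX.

Yes. s_k = \frac{2 k \left(3 - k\right)}{k + 1}.

r(k) = (k + 1)*(3*k + (k + 1)**2 + 1)/((k + 3)*(k**2 + 3*k - 2)) after simplifying.
Take A(k)=k + 1, B(k)=k + 3, C(k)=k**2 + 3*k - 2.
f must satisfy (k + 1)·f(k+1) − (k + 2)·f(k) = k**2 + 3*k - 2.
d = 2 from the (1,1,2) case.
Coefficient equations give f(k) = k*(k - 3).
Then R = B(k−1)f/C = k*(k - 3)*(k + 2)/(k**2 + 3*k - 2), so s_k = R(k)·t_k = 2*k*(3 - k)/(k + 1).
Verify: 2*(-k**2 - 3*k + 2)/(k**2 + 3*k + 2) matches t_k.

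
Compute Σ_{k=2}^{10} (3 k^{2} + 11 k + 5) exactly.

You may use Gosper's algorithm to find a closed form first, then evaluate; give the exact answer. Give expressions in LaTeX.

r(k) = (3*k**2 + 17*k + 19)/(3*k**2 + 11*k + 5) after simplifying.
Take A(k)=1, B(k)=1, C(k)=k**2 + 11*k/3 + 5/3.
Set up (1)·f(k+1) − (1)·f(k) − (k**2 + 11*k/3 + 5/3) = 0.
From deg A=0, deg B=0, deg C=2: d=3.
Solving with deg f ≤ 3: f(k) = k**2*(k + 4)/3.
Get s_k = R·t_k = k**2*(k + 4) with R(k) = B(k−1)f(k)/C(k) = k**2*(k + 4)/(3*k**2 + 11*k + 5).
Check: Δs_k = 3*k**2 + 11*k + 5. ✓
Telescoping: Σ = s_(11) − s_(2) = 1815 − (24) = 1791.

Σ = 1791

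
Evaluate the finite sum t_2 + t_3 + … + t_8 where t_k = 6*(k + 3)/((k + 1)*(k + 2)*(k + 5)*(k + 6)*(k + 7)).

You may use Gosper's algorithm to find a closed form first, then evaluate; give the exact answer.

Σ = 23/2100

t_(k+1)/t_k = (k + 1)*(k + 4)*(k + 5)/((k + 3)**2*(k + 8)).
Factor: A=k + 1; B=k + 8; C=k**3 + 10*k**2 + 33*k + 36.
f must satisfy (k + 1)·f(k+1) − (k + 7)·f(k) = k**3 + 10*k**2 + 33*k + 36.
deg f ≤ 6 (via 1,1,3).
Coefficient equations give f(k) = k*(k + 2)*(k + 3)*(k + 4)*(k**2 + 12*k + 41)/90.
Then R = B(k−1)f/C = k*(k + 2)*(k + 7)*(k**2 + 12*k + 41)/(90*(k + 3)), so s_k = R(k)·t_k = k*(k**2 + 12*k + 41)/(15*(k**3 + 12*k**2 + 41*k + 30)).
Check: Δs_k = 6*(k + 3)/(k**5 + 21*k**4 + 163*k**3 + 567*k**2 + 844*k + 420). ✓
Sum = s_(9) − s_(2); s_(9) = 23/350, s_(2) = 23/420 ⇒ 23/2100.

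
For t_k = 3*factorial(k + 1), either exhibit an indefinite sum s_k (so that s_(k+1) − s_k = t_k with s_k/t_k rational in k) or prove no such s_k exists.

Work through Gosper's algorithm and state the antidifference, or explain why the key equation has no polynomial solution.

t_(k+1)/t_k = k + 2.
Factor: A=k + 2; B=1; C=1.
f must satisfy (k + 2)·f(k+1) − (1)·f(k) = 1.
d = -1 from the (1,0,0) case.
deg f ≤ -1 is impossible — no certificate.

none — t_k is not Gosper-summable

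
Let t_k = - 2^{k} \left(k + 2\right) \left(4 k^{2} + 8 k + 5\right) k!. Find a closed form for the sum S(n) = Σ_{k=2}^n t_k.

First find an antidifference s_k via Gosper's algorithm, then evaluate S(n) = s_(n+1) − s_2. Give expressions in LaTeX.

S(n) = - 4 \cdot 2^{n} n^{3} n! - 18 \cdot 2^{n} n^{2} n! - 24 \cdot 2^{n} n n! - 10 \cdot 2^{n} n! + 112

The ratio is 2*(k + 1)*(k + 3)*(8*k + 4*(k + 1)**2 + 13)/((k + 2)*(4*k**2 + 8*k + 5)).
Normal form (A,B,C) = (2*k + 2, 1, k**3 + 4*k**2 + 21*k/4 + 5/2).
Set up (2*k + 2)·f(k+1) − (1)·f(k) − (k**3 + 4*k**2 + 21*k/4 + 5/2) = 0.
deg f ≤ 2 (via 1,0,3).
Solving with deg f ≤ 2: f(k) = k*(2*k + 3)/4.
Certificate R = B(k−1)f/C = k*(2*k + 3)/((k + 2)*(4*k**2 + 8*k + 5)) gives s_k = -2**k*k*(2*k + 3)*factorial(k).
Check: Δs_k = -2**k*(k + 2)*(4*k**2 + 8*k + 5)*factorial(k). ✓
Σ_(k=2)^n t_k = s_(n+1) − s_(2) = (-2**(n + 1)*(n + 1)*(2*n + 5)*factorial(n + 1)) − (-112), i.e. -4*2**n*n**3*factorial(n) - 18*2**n*n**2*factorial(n) - 24*2**n*n*factorial(n) - 10*2**n*factorial(n) + 112.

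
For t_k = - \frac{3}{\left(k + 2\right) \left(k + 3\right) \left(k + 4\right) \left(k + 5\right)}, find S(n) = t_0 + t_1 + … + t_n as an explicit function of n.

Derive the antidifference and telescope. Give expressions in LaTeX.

S(n) = \frac{- n^{3} - 12 n^{2} - 47 n - 36}{24 \left(n^{3} + 12 n^{2} + 47 n + 60\right)}

r(k) = (k + 2)/(k + 6) after simplifying.
Take A(k)=k + 2, B(k)=k + 6, C(k)=1.
Solve (k + 2)·f(k+1) − (k + 5)·f(k) = 1.
d = 3 from the (1,1,0) case.
Solve for f: f(k) = k*(k**2 + 9*k + 26)/72 (degree 3 ≤ 3).
Certificate R = B(k−1)f/C = k*(k + 5)*(k**2 + 9*k + 26)/72 gives s_k = k*(-k**2 - 9*k - 26)/(24*(k + 2)*(k + 3)*(k + 4)).
Check: Δs_k = -3/(k**4 + 14*k**3 + 71*k**2 + 154*k + 120). ✓
Telescope: S(n) = s_(n+1) − s_(0) = (-n**3 - 12*n**2 - 47*n - 36)/(24*(n**3 + 12*n**2 + 47*n + 60)) − (0) = (-n**3 - 12*n**2 - 47*n - 36)/(24*(n**3 + 12*n**2 + 47*n + 60)).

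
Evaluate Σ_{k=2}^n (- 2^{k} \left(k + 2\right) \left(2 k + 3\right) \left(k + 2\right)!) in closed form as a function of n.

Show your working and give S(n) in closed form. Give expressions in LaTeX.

S(n) = - 2 \cdot 2^{n} n \left(n + 3\right)! - 2 \cdot 2^{n} \left(n + 3\right)! + 192

t_(k+1)/t_k = (k + 3)**2*(4*k + 10)/((k + 2)*(2*k + 3)).
So A=2*k + 6 and B=1, with C=k**2 + 7*k/2 + 3.
Solve (2*k + 6)·f(k+1) − (1)·f(k) = k**2 + 7*k/2 + 3.
Bound: deg f ≤ 1.
A polynomial solution: f(k) = k/2.
Certificate R = B(k−1)f/C = k/((k + 2)*(2*k + 3)) gives s_k = -2**k*k*factorial(k + 2).
Check: Δs_k = -2**k*(k + 2)*(2*k + 3)*factorial(k + 2). ✓
Evaluate: s_(n+1) = -2**(n + 1)*(n + 1)*factorial(n + 3); subtract s_(2) = -192 ⇒ S(n) = -2*2**n*n*factorial(n + 3) - 2*2**n*factorial(n + 3) + 192.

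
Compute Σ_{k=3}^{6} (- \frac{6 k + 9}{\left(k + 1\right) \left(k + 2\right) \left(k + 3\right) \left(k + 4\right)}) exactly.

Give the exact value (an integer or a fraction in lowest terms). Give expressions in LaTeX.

Compute t_(k+1)/t_k: get (k + 1)*(2*k + 5)/((k + 5)*(2*k + 3)).
Factor: A=k + 1; B=k + 5; C=k + 3/2.
Key eq: (k + 1)·f(k+1) = (k + 4)·f(k) + (k + 3/2).
Degrees (1,1,1) ⇒ d ≤ 3.
A polynomial solution: f(k) = k*(2*k**2 + 12*k + 13)/18.
Get s_k = R·t_k = -k*(2*k**2 + 12*k + 13)/(3*(k + 1)*(k + 2)*(k + 3)) with R(k) = B(k−1)f(k)/C(k) = k*(k + 4)*(2*k**2 + 12*k + 13)/(9*(2*k + 3)).
Verify: 3*(-2*k - 3)/(k**4 + 10*k**3 + 35*k**2 + 50*k + 24) matches t_k.
Telescoping: Σ = s_(7) − s_(3) = -91/144 − (-67/120) = -53/720.

Σ = -53/720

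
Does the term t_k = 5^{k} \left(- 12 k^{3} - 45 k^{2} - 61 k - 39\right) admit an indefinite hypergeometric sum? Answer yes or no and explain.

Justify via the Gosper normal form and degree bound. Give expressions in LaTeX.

Yes. s_k = 5^{k} \left(- 3 k^{3} - 4 k - 1\right).

Compute t_(k+1)/t_k: get 5*(12*k**3 + 81*k**2 + 187*k + 157)/(12*k**3 + 45*k**2 + 61*k + 39).
So A=5 and B=1, with C=k**3 + 15*k**2/4 + 61*k/12 + 13/4.
Need (5)·f(k+1) − (1)·f(k) = k**3 + 15*k**2/4 + 61*k/12 + 13/4.
Degrees (0,0,3) ⇒ d ≤ 3.
A polynomial solution: f(k) = (3*k**3 + 4*k + 1)/12.
Then R = B(k−1)f/C = (3*k**3 + 4*k + 1)/(12*k**3 + 45*k**2 + 61*k + 39), so s_k = R(k)·t_k = 5**k*(-3*k**3 - 4*k - 1).
Check: Δs_k = 5**k*(3*k**3 - 16*k - 15*(k + 1)**3 - 24). ✓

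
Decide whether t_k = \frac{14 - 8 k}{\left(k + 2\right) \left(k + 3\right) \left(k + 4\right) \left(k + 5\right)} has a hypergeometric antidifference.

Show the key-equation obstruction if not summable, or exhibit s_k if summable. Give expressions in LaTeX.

Step 1: r(k) = (k + 2)*(4*k - 3)/((k + 6)*(4*k - 7)).
A = k + 2, B = k + 6, C = k - 7/4.
Set up (k + 2)·f(k+1) − (k + 5)·f(k) − (k - 7/4) = 0.
Bound: deg f ≤ 3.
Solve for f: f(k) = -k*(k**2 + 9*k + 74)/96 (degree 3 ≤ 3).
Then R = B(k−1)f/C = -k*(k + 5)*(k**2 + 9*k + 74)/(24*(4*k - 7)), so s_k = R(k)·t_k = k*(k**2 + 9*k + 74)/(12*(k + 2)*(k + 3)*(k + 4)).
Δs = 2*(7 - 4*k)/(k**4 + 14*k**3 + 71*k**2 + 154*k + 120), as required.

Yes. s_k = \frac{k \left(k^{2} + 9 k + 74\right)}{12 \left(k + 2\right) \left(k + 3\right) \left(k + 4\right)}.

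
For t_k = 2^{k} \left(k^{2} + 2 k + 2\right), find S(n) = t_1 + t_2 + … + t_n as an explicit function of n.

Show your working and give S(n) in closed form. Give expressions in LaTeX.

S(n) = 2 \cdot 2^{n} n^{2} + 6 \cdot 2^{n} - 6

Step 1: r(k) = 2*(k**2 + 4*k + 5)/(k**2 + 2*k + 2).
A = 2, B = 1, C = k**2 + 2*k + 2.
Need (2)·f(k+1) − (1)·f(k) = k**2 + 2*k + 2.
From deg A=0, deg B=0, deg C=2: d=2.
Solve for f: f(k) = k**2 - 2*k + 4 (degree 2 ≤ 2).
Certificate R = B(k−1)f/C = (k**2 - 2*k + 4)/(k**2 + 2*k + 2) gives s_k = 2**k*(k**2 - 2*k + 4).
Check: Δs_k = 2**k*(k**2 + 2*k + 2). ✓
Evaluate: s_(n+1) = 2**(n + 1)*(n**2 + 3); subtract s_(1) = 6 ⇒ S(n) = 2*2**n*n**2 + 6*2**n - 6.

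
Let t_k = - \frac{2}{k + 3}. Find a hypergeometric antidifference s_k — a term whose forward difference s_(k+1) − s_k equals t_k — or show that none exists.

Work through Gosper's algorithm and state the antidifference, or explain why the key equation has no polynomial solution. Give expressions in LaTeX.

none (Gosper's algorithm certifies no s_k)

Ratio r(k) = (k + 3)/(k + 4).
Normal form (A,B,C) = (k + 3, k + 4, 1).
Set up (k + 3)·f(k+1) − (k + 3)·f(k) − (1) = 0.
deg f ≤ 0 (via 1,1,0).
f = c0 ⇒ A·f(k+1) − B(k−1)·f(k) − C = -1. The system {-1 = 0} is inconsistent; no antidifference.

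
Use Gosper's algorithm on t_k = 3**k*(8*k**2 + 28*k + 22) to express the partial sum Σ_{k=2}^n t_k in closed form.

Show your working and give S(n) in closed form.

Ratio r(k) = 3*(4*k**2 + 22*k + 29)/(4*k**2 + 14*k + 11).
Gosper form: A/B · C(k+1)/C(k) with A=3, B=1, C=k**2 + 7*k/2 + 11/4.
Need (3)·f(k+1) − (1)·f(k) = k**2 + 7*k/2 + 11/4.
Bound: deg f ≤ 2.
Solve for f: f(k) = (2*k**2 + k + 1)/4 (degree 2 ≤ 2).
Certificate R = B(k−1)f/C = (2*k**2 + k + 1)/(4*k**2 + 14*k + 11) gives s_k = 2*3**k*(2*k**2 + k + 1).
Δs = 3**k*(8*k**2 + 28*k + 22), as required.
s_(n+1) = 3**(n + 1)*(4*n**2 + 10*n + 8) and s_(2) = 198, so S(n) = 12*3**n*n**2 + 30*3**n*n + 24*3**n - 198.

S(n) = 12*3**n*n**2 + 30*3**n*n + 24*3**n - 198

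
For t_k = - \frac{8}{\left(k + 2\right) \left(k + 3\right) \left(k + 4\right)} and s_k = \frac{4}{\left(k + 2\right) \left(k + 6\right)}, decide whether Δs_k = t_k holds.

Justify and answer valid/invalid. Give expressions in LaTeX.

s_(k+1) = 4/((k + 3)*(k + 7))
s_(k+1) − s_k = 4*(-2*k - 9)/(k**4 + 18*k**3 + 113*k**2 + 288*k + 252)
(s_(k+1) − s_k) − t_k = 12*(3*k + 16)/(k**5 + 22*k**4 + 185*k**3 + 740*k**2 + 1404*k + 1008)

Invalid: residual \frac{12 \left(3 k + 16\right)}{k^{5} + 22 k^{4} + 185 k^{3} + 740 k^{2} + 1404 k + 1008} ≠ 0.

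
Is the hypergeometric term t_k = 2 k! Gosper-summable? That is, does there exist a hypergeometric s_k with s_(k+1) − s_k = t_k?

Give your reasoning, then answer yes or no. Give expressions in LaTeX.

t_(k+1)/t_k = k + 1.
Normal form (A,B,C) = (k + 1, 1, 1).
Key eq: (k + 1)·f(k+1) = (1)·f(k) + (1).
From deg A=1, deg B=0, deg C=0: d=-1.
deg f ≤ -1 is impossible — no certificate.

No. Not Gosper-summable.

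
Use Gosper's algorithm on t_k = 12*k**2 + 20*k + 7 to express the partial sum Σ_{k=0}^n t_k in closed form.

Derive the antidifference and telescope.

Step 1: r(k) = (12*k**2 + 44*k + 39)/(12*k**2 + 20*k + 7).
Factor: A=1; B=1; C=k**2 + 5*k/3 + 7/12.
Key eq: (1)·f(k+1) = (1)·f(k) + (k**2 + 5*k/3 + 7/12).
From deg A=0, deg B=0, deg C=2: d=3.
Match coefficients ⇒ f(k) = k*(4*k**2 + 4*k - 1)/12.
Then R = B(k−1)f/C = k*(4*k**2 + 4*k - 1)/((2*k + 1)*(6*k + 7)), so s_k = R(k)·t_k = k*(4*k**2 + 4*k - 1).
s_(k+1) − s_k = 12*k**2 + 20*k + 7 = t_k.
s_(n+1) = 4*n**3 + 16*n**2 + 19*n + 7 and s_(0) = 0, so S(n) = 4*n**3 + 16*n**2 + 19*n + 7.

S(n) = 4*n**3 + 16*n**2 + 19*n + 7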